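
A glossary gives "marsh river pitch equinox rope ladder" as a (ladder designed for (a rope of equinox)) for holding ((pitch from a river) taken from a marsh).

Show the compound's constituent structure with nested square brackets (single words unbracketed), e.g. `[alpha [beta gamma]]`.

[[marsh [river pitch]] [[equinox rope] ladder]]

At the top level: head "ladder" (specifically "equinox rope ladder"); modifier "marsh river pitch".
Inside "marsh river pitch": head "pitch" (specifically "river pitch"), modifier "marsh".
Inside "river pitch": head "pitch", modifier "river".
Inside "equinox rope ladder": head "ladder", modifier "equinox rope".
Inside "equinox rope": head "rope", modifier "equinox".
Putting it together: [[marsh [river pitch]] [[equinox rope] ladder]].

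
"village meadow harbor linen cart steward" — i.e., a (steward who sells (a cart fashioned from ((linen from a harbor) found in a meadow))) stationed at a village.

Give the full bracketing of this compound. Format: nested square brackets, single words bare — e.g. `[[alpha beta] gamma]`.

[village [[[meadow [harbor linen]] cart] steward]]

At the top level: head "steward" (specifically "meadow harbor linen cart steward"); modifier "village".
Within "meadow harbor linen cart steward", the head is "steward" and the modifier is "meadow harbor linen cart".
Within "meadow harbor linen cart", the head is "cart" and the modifier is "meadow harbor linen".
Within "meadow harbor linen", the head is "linen" (specifically "harbor linen") and the modifier is "meadow".
Within "harbor linen", the head is "linen" and the modifier is "harbor".
Putting it together: [village [[[meadow [harbor linen]] cart] steward]].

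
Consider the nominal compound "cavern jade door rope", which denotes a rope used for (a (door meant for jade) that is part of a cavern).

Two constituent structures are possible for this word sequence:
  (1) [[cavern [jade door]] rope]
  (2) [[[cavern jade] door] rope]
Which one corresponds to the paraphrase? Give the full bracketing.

The paraphrase's head is the "rope" part ("rope"); its modifier is "cavern jade door".
That top-level split, carried through the inner groups, gives [[cavern [jade door]] rope].

[[cavern [jade door]] rope]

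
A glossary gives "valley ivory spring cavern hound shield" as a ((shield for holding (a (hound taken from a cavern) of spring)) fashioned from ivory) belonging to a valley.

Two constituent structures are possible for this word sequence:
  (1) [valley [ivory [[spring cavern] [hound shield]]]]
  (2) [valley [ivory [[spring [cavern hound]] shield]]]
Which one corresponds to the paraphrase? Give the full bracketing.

The paraphrase's head is the "shield" part ("ivory spring cavern hound shield"); its modifier is "valley".
That top-level split, carried through the inner groups, gives [valley [ivory [[spring [cavern hound]] shield]]].

[valley [ivory [[spring [cavern hound]] shield]]]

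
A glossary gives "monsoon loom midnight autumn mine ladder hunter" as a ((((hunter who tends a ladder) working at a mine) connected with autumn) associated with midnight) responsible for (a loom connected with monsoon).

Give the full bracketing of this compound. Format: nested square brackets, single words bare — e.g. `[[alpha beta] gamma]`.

[[monsoon loom] [midnight [autumn [mine [ladder hunter]]]]]

Overall it is a kind of hunter (specifically "midnight autumn mine ladder hunter"); the modifier is "monsoon loom".
"monsoon loom" → head "loom", modifier "monsoon".
"midnight autumn mine ladder hunter" → head "hunter" (specifically "autumn mine ladder hunter"), modifier "midnight".
"autumn mine ladder hunter" → head "hunter" (specifically "mine ladder hunter"), modifier "autumn".
"mine ladder hunter" → head "hunter" (specifically "ladder hunter"), modifier "mine".
"ladder hunter" → head "hunter", modifier "ladder".
So the structure is [[monsoon loom] [midnight [autumn [mine [ladder hunter]]]]].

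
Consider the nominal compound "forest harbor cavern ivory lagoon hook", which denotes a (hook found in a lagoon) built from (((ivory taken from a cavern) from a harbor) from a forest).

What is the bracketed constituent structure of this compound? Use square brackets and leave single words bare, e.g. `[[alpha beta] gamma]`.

[[forest [harbor [cavern ivory]]] [lagoon hook]]

At the top level: head "hook" (specifically "lagoon hook"); modifier "forest harbor cavern ivory".
Inside "forest harbor cavern ivory": head "ivory" (specifically "harbor cavern ivory"), modifier "forest".
Inside "harbor cavern ivory": head "ivory" (specifically "cavern ivory"), modifier "harbor".
Inside "cavern ivory": head "ivory", modifier "cavern".
Inside "lagoon hook": head "hook", modifier "lagoon".
So the structure is [[forest [harbor [cavern ivory]]] [lagoon hook]].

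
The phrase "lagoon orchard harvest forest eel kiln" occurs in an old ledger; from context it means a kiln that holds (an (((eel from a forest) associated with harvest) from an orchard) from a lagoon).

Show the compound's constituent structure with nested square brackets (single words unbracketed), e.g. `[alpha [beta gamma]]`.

[[lagoon [orchard [harvest [forest eel]]]] kiln]

At the top level: head "kiln"; modifier "lagoon orchard harvest forest eel".
Inside "lagoon orchard harvest forest eel": head "eel" (specifically "orchard harvest forest eel"), modifier "lagoon".
Inside "orchard harvest forest eel": head "eel" (specifically "harvest forest eel"), modifier "orchard".
Inside "harvest forest eel": head "eel" (specifically "forest eel"), modifier "harvest".
Inside "forest eel": head "eel", modifier "forest".
Assembled: [[lagoon [orchard [harvest [forest eel]]]] kiln].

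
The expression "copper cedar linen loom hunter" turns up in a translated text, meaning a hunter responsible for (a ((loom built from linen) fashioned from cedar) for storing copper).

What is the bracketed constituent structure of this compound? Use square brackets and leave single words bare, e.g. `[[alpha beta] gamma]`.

Overall it is a kind of hunter; the modifier is "copper cedar linen loom".
Inside "copper cedar linen loom": head "loom" (specifically "cedar linen loom"), modifier "copper".
Inside "cedar linen loom": head "loom" (specifically "linen loom"), modifier "cedar".
Inside "linen loom": head "loom", modifier "linen".
So the structure is [[copper [cedar [linen loom]]] hunter].

[[copper [cedar [linen loom]]] hunter]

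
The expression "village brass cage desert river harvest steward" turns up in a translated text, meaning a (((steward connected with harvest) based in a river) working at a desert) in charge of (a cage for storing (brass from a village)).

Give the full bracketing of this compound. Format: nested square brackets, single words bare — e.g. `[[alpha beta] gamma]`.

[[[village brass] cage] [desert [river [harvest steward]]]]

Overall it is a kind of steward (specifically "desert river harvest steward"); the modifier is "village brass cage".
Inside "village brass cage": head "cage", modifier "village brass".
Inside "village brass": head "brass", modifier "village".
Inside "desert river harvest steward": head "steward" (specifically "river harvest steward"), modifier "desert".
Inside "river harvest steward": head "steward" (specifically "harvest steward"), modifier "river".
Inside "harvest steward": head "steward", modifier "harvest".
Assembled: [[[village brass] cage] [desert [river [harvest steward]]]].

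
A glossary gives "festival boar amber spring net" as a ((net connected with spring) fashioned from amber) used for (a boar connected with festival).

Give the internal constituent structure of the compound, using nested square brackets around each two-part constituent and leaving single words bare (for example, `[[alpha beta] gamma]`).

[[festival boar] [amber [spring net]]]

Whole compound: head "net" (specifically "amber spring net"), modifier "festival boar".
Inside "festival boar": head "boar", modifier "festival".
Inside "amber spring net": head "net" (specifically "spring net"), modifier "amber".
Inside "spring net": head "net", modifier "spring".
Assembled: [[festival boar] [amber [spring net]]].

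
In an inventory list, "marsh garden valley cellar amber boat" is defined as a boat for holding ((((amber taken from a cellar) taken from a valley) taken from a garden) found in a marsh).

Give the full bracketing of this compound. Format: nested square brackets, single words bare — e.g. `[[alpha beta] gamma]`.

[[marsh [garden [valley [cellar amber]]]] boat]

At the top level: head "boat"; modifier "marsh garden valley cellar amber".
"marsh garden valley cellar amber" → head "amber" (specifically "garden valley cellar amber"), modifier "marsh".
"garden valley cellar amber" → head "amber" (specifically "valley cellar amber"), modifier "garden".
"valley cellar amber" → head "amber" (specifically "cellar amber"), modifier "valley".
"cellar amber" → head "amber", modifier "cellar".
Putting it together: [[marsh [garden [valley [cellar amber]]]] boat].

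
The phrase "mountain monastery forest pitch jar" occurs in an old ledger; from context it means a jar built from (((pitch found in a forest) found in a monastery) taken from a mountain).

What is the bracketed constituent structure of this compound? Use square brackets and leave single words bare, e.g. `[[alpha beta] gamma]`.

[[mountain [monastery [forest pitch]]] jar]

At the top level: head "jar"; modifier "mountain monastery forest pitch".
"mountain monastery forest pitch" → head "pitch" (specifically "monastery forest pitch"), modifier "mountain".
"monastery forest pitch" → head "pitch" (specifically "forest pitch"), modifier "monastery".
"forest pitch" → head "pitch", modifier "forest".
So the structure is [[mountain [monastery [forest pitch]]] jar].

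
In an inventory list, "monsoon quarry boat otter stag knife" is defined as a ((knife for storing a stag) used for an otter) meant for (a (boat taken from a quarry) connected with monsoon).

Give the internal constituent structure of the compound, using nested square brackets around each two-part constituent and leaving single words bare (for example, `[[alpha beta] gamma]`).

The outermost head in the paraphrase is "knife" (specifically "otter stag knife"), modified by "monsoon quarry boat".
Inside "monsoon quarry boat": head "boat" (specifically "quarry boat"), modifier "monsoon".
Inside "quarry boat": head "boat", modifier "quarry".
Inside "otter stag knife": head "knife" (specifically "stag knife"), modifier "otter".
Inside "stag knife": head "knife", modifier "stag".
Assembled: [[monsoon [quarry boat]] [otter [stag knife]]].

[[monsoon [quarry boat]] [otter [stag knife]]]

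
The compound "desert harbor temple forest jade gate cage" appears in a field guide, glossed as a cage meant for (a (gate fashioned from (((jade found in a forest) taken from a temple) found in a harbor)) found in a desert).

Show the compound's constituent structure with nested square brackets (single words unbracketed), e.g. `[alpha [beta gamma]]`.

[[desert [[harbor [temple [forest jade]]] gate]] cage]

At the top level: head "cage"; modifier "desert harbor temple forest jade gate".
"desert harbor temple forest jade gate" → head "gate" (specifically "harbor temple forest jade gate"), modifier "desert".
"harbor temple forest jade gate" → head "gate", modifier "harbor temple forest jade".
"harbor temple forest jade" → head "jade" (specifically "temple forest jade"), modifier "harbor".
"temple forest jade" → head "jade" (specifically "forest jade"), modifier "temple".
"forest jade" → head "jade", modifier "forest".
Assembled: [[desert [[harbor [temple [forest jade]]] gate]] cage].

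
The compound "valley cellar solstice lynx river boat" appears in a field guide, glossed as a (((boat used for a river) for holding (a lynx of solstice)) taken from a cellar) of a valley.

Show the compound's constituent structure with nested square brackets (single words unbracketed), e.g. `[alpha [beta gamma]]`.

[valley [cellar [[solstice lynx] [river boat]]]]

Overall it is a kind of boat (specifically "cellar solstice lynx river boat"); the modifier is "valley".
Within "cellar solstice lynx river boat", the head is "boat" (specifically "solstice lynx river boat") and the modifier is "cellar".
Within "solstice lynx river boat", the head is "boat" (specifically "river boat") and the modifier is "solstice lynx".
Within "solstice lynx", the head is "lynx" and the modifier is "solstice".
Within "river boat", the head is "boat" and the modifier is "river".
So the structure is [valley [cellar [[solstice lynx] [river boat]]]].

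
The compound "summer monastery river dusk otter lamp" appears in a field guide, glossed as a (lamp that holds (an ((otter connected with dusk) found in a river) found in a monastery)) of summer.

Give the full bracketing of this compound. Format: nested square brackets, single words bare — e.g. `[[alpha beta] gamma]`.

Overall it is a kind of lamp (specifically "monastery river dusk otter lamp"); the modifier is "summer".
Within "monastery river dusk otter lamp", the head is "lamp" and the modifier is "monastery river dusk otter".
Within "monastery river dusk otter", the head is "otter" (specifically "river dusk otter") and the modifier is "monastery".
Within "river dusk otter", the head is "otter" (specifically "dusk otter") and the modifier is "river".
Within "dusk otter", the head is "otter" and the modifier is "dusk".
Assembled: [summer [[monastery [river [dusk otter]]] lamp]].

[summer [[monastery [river [dusk otter]]] lamp]]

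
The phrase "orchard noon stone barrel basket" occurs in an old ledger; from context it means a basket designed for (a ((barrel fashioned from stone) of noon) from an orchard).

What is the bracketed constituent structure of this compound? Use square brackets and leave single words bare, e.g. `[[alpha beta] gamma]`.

[[orchard [noon [stone barrel]]] basket]

The outermost head in the paraphrase is "basket", modified by "orchard noon stone barrel".
"orchard noon stone barrel" → head "barrel" (specifically "noon stone barrel"), modifier "orchard".
"noon stone barrel" → head "barrel" (specifically "stone barrel"), modifier "noon".
"stone barrel" → head "barrel", modifier "stone".
Assembled: [[orchard [noon [stone barrel]]] basket].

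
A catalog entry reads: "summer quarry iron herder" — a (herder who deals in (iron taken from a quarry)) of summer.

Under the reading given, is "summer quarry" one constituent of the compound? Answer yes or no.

no

The top-level split is [summer] [quarry iron herder]; the full structure is [summer [[quarry iron] herder]].
"summer quarry" straddles a constituent boundary, so it is not a single unit.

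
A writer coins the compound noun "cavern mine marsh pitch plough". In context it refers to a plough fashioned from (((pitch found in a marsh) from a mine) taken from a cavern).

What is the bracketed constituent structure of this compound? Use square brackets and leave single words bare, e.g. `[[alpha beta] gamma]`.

[[cavern [mine [marsh pitch]]] plough]

The outermost head in the paraphrase is "plough", modified by "cavern mine marsh pitch".
"cavern mine marsh pitch" → head "pitch" (specifically "mine marsh pitch"), modifier "cavern".
"mine marsh pitch" → head "pitch" (specifically "marsh pitch"), modifier "mine".
"marsh pitch" → head "pitch", modifier "marsh".
Putting it together: [[cavern [mine [marsh pitch]]] plough].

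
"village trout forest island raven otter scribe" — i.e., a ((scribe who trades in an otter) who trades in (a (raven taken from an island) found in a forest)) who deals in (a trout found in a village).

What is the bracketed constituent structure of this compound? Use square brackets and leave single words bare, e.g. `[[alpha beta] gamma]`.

Whole compound: head "scribe" (specifically "forest island raven otter scribe"), modifier "village trout".
Inside "village trout": head "trout", modifier "village".
Inside "forest island raven otter scribe": head "scribe" (specifically "otter scribe"), modifier "forest island raven".
Inside "forest island raven": head "raven" (specifically "island raven"), modifier "forest".
Inside "island raven": head "raven", modifier "island".
Inside "otter scribe": head "scribe", modifier "otter".
So the structure is [[village trout] [[forest [island raven]] [otter scribe]]].

[[village trout] [[forest [island raven]] [otter scribe]]]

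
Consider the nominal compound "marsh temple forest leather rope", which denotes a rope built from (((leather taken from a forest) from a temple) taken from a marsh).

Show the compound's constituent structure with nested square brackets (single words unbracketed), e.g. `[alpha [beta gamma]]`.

Whole compound: head "rope", modifier "marsh temple forest leather".
Inside "marsh temple forest leather": head "leather" (specifically "temple forest leather"), modifier "marsh".
Inside "temple forest leather": head "leather" (specifically "forest leather"), modifier "temple".
Inside "forest leather": head "leather", modifier "forest".
So the structure is [[marsh [temple [forest leather]]] rope].

[[marsh [temple [forest leather]]] rope]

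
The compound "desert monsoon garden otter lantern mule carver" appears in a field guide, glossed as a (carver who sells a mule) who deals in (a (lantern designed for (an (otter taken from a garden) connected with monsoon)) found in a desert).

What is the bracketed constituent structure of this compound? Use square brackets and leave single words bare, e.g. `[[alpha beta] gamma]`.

Overall it is a kind of carver (specifically "mule carver"); the modifier is "desert monsoon garden otter lantern".
Within "desert monsoon garden otter lantern", the head is "lantern" (specifically "monsoon garden otter lantern") and the modifier is "desert".
Within "monsoon garden otter lantern", the head is "lantern" and the modifier is "monsoon garden otter".
Within "monsoon garden otter", the head is "otter" (specifically "garden otter") and the modifier is "monsoon".
Within "garden otter", the head is "otter" and the modifier is "garden".
Within "mule carver", the head is "carver" and the modifier is "mule".
So the structure is [[desert [[monsoon [garden otter]] lantern]] [mule carver]].

[[desert [[monsoon [garden otter]] lantern]] [mule carver]]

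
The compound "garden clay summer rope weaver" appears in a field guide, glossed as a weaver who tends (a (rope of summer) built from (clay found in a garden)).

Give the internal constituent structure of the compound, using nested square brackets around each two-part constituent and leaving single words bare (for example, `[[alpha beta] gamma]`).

At the top level: head "weaver"; modifier "garden clay summer rope".
Inside "garden clay summer rope": head "rope" (specifically "summer rope"), modifier "garden clay".
Inside "garden clay": head "clay", modifier "garden".
Inside "summer rope": head "rope", modifier "summer".
Assembled: [[[garden clay] [summer rope]] weaver].

[[[garden clay] [summer rope]] weaver]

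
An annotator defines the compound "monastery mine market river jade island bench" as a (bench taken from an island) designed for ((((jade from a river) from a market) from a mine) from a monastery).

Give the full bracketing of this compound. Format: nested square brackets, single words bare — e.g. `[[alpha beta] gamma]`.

[[monastery [mine [market [river jade]]]] [island bench]]

Overall it is a kind of bench (specifically "island bench"); the modifier is "monastery mine market river jade".
Within "monastery mine market river jade", the head is "jade" (specifically "mine market river jade") and the modifier is "monastery".
Within "mine market river jade", the head is "jade" (specifically "market river jade") and the modifier is "mine".
Within "market river jade", the head is "jade" (specifically "river jade") and the modifier is "market".
Within "river jade", the head is "jade" and the modifier is "river".
Within "island bench", the head is "bench" and the modifier is "island".
Assembled: [[monastery [mine [market [river jade]]]] [island bench]].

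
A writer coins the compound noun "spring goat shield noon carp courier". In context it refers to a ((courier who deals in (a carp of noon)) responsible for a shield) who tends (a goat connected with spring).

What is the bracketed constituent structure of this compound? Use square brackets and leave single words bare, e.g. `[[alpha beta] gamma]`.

Whole compound: head "courier" (specifically "shield noon carp courier"), modifier "spring goat".
"spring goat" → head "goat", modifier "spring".
"shield noon carp courier" → head "courier" (specifically "noon carp courier"), modifier "shield".
"noon carp courier" → head "courier", modifier "noon carp".
"noon carp" → head "carp", modifier "noon".
Assembled: [[spring goat] [shield [[noon carp] courier]]].

[[spring goat] [shield [[noon carp] courier]]]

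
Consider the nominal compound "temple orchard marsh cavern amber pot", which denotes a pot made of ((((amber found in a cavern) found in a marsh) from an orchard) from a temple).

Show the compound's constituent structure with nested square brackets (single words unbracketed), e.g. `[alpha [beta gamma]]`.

[[temple [orchard [marsh [cavern amber]]]] pot]

At the top level: head "pot"; modifier "temple orchard marsh cavern amber".
"temple orchard marsh cavern amber" → head "amber" (specifically "orchard marsh cavern amber"), modifier "temple".
"orchard marsh cavern amber" → head "amber" (specifically "marsh cavern amber"), modifier "orchard".
"marsh cavern amber" → head "amber" (specifically "cavern amber"), modifier "marsh".
"cavern amber" → head "amber", modifier "cavern".
So the structure is [[temple [orchard [marsh [cavern amber]]]] pot].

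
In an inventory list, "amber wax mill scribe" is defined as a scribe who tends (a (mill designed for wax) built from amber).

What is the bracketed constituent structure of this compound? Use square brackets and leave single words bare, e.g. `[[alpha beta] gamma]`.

At the top level: head "scribe"; modifier "amber wax mill".
Inside "amber wax mill": head "mill" (specifically "wax mill"), modifier "amber".
Inside "wax mill": head "mill", modifier "wax".
Putting it together: [[amber [wax mill]] scribe].

[[amber [wax mill]] scribe]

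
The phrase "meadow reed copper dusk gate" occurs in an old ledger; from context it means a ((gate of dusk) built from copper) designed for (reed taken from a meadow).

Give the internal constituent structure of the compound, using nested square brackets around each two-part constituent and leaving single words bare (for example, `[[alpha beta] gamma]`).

[[meadow reed] [copper [dusk gate]]]

The outermost head in the paraphrase is "gate" (specifically "copper dusk gate"), modified by "meadow reed".
Within "meadow reed", the head is "reed" and the modifier is "meadow".
Within "copper dusk gate", the head is "gate" (specifically "dusk gate") and the modifier is "copper".
Within "dusk gate", the head is "gate" and the modifier is "dusk".
So the structure is [[meadow reed] [copper [dusk gate]]].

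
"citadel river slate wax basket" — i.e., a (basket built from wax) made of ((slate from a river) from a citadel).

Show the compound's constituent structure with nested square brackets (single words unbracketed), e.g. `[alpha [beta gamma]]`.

The outermost head in the paraphrase is "basket" (specifically "wax basket"), modified by "citadel river slate".
"citadel river slate" → head "slate" (specifically "river slate"), modifier "citadel".
"river slate" → head "slate", modifier "river".
"wax basket" → head "basket", modifier "wax".
So the structure is [[citadel [river slate]] [wax basket]].

[[citadel [river slate]] [wax basket]]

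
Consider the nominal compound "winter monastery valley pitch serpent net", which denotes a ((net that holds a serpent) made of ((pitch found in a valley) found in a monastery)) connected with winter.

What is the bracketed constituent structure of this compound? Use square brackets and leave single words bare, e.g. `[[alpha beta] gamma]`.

[winter [[monastery [valley pitch]] [serpent net]]]

The outermost head in the paraphrase is "net" (specifically "monastery valley pitch serpent net"), modified by "winter".
Within "monastery valley pitch serpent net", the head is "net" (specifically "serpent net") and the modifier is "monastery valley pitch".
Within "monastery valley pitch", the head is "pitch" (specifically "valley pitch") and the modifier is "monastery".
Within "valley pitch", the head is "pitch" and the modifier is "valley".
Within "serpent net", the head is "net" and the modifier is "serpent".
So the structure is [winter [[monastery [valley pitch]] [serpent net]]].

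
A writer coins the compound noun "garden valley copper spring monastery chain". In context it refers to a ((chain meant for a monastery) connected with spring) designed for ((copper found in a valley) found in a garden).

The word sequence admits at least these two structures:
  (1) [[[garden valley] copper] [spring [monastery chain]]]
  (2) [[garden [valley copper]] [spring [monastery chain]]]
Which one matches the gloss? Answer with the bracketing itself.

[[garden [valley copper]] [spring [monastery chain]]]

The paraphrase's head is the "chain" part ("spring monastery chain"); its modifier is "garden valley copper".
That top-level split, carried through the inner groups, gives [[garden [valley copper]] [spring [monastery chain]]].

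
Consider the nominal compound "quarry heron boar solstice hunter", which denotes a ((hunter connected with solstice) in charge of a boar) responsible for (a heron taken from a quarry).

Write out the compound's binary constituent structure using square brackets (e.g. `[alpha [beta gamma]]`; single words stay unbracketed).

[[quarry heron] [boar [solstice hunter]]]

Whole compound: head "hunter" (specifically "boar solstice hunter"), modifier "quarry heron".
Inside "quarry heron": head "heron", modifier "quarry".
Inside "boar solstice hunter": head "hunter" (specifically "solstice hunter"), modifier "boar".
Inside "solstice hunter": head "hunter", modifier "solstice".
Putting it together: [[quarry heron] [boar [solstice hunter]]].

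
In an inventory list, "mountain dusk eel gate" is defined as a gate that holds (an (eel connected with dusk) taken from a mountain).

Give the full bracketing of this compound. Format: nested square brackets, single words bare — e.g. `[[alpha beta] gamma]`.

The outermost head in the paraphrase is "gate", modified by "mountain dusk eel".
"mountain dusk eel" → head "eel" (specifically "dusk eel"), modifier "mountain".
"dusk eel" → head "eel", modifier "dusk".
Assembled: [[mountain [dusk eel]] gate].

[[mountain [dusk eel]] gate]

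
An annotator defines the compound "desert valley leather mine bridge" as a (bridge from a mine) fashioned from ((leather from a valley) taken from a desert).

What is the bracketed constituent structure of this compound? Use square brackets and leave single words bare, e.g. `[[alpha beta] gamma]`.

Whole compound: head "bridge" (specifically "mine bridge"), modifier "desert valley leather".
"desert valley leather" → head "leather" (specifically "valley leather"), modifier "desert".
"valley leather" → head "leather", modifier "valley".
"mine bridge" → head "bridge", modifier "mine".
So the structure is [[desert [valley leather]] [mine bridge]].

[[desert [valley leather]] [mine bridge]]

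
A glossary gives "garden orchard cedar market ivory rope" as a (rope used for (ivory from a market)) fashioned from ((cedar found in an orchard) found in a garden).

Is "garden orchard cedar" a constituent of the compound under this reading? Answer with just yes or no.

yes

The paraphrase groups the words so that "garden orchard cedar" is one unit: it corresponds to a single parenthesized sub-phrase.
The full structure is [[garden [orchard cedar]] [[market ivory] rope]], in which [garden orchard cedar] is a constituent.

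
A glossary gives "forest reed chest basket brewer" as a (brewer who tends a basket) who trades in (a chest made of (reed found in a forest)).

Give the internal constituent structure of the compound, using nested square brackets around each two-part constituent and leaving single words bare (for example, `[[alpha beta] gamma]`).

Overall it is a kind of brewer (specifically "basket brewer"); the modifier is "forest reed chest".
Within "forest reed chest", the head is "chest" and the modifier is "forest reed".
Within "forest reed", the head is "reed" and the modifier is "forest".
Within "basket brewer", the head is "brewer" and the modifier is "basket".
Assembled: [[[forest reed] chest] [basket brewer]].

[[[forest reed] chest] [basket brewer]]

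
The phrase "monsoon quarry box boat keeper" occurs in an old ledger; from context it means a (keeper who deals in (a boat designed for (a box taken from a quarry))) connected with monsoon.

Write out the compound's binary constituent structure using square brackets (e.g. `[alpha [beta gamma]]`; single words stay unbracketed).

[monsoon [[[quarry box] boat] keeper]]

Whole compound: head "keeper" (specifically "quarry box boat keeper"), modifier "monsoon".
Within "quarry box boat keeper", the head is "keeper" and the modifier is "quarry box boat".
Within "quarry box boat", the head is "boat" and the modifier is "quarry box".
Within "quarry box", the head is "box" and the modifier is "quarry".
Putting it together: [monsoon [[[quarry box] boat] keeper]].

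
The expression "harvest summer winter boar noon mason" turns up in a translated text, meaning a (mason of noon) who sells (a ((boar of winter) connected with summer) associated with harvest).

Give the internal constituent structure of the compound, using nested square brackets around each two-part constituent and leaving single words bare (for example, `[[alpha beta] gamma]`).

Whole compound: head "mason" (specifically "noon mason"), modifier "harvest summer winter boar".
Inside "harvest summer winter boar": head "boar" (specifically "summer winter boar"), modifier "harvest".
Inside "summer winter boar": head "boar" (specifically "winter boar"), modifier "summer".
Inside "winter boar": head "boar", modifier "winter".
Inside "noon mason": head "mason", modifier "noon".
So the structure is [[harvest [summer [winter boar]]] [noon mason]].

[[harvest [summer [winter boar]]] [noon mason]]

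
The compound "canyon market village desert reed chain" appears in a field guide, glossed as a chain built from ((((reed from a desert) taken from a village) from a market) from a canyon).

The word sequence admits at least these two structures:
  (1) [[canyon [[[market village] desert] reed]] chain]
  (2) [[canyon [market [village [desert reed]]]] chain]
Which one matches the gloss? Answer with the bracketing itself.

The paraphrase's head is the "chain" part ("chain"); its modifier is "canyon market village desert reed".
That top-level split, carried through the inner groups, gives [[canyon [market [village [desert reed]]]] chain].

[[canyon [market [village [desert reed]]]] chain]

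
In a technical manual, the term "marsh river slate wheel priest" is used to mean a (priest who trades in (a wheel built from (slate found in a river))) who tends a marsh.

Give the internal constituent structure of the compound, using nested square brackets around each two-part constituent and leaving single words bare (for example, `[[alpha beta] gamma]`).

[marsh [[[river slate] wheel] priest]]

Overall it is a kind of priest (specifically "river slate wheel priest"); the modifier is "marsh".
Inside "river slate wheel priest": head "priest", modifier "river slate wheel".
Inside "river slate wheel": head "wheel", modifier "river slate".
Inside "river slate": head "slate", modifier "river".
Assembled: [marsh [[[river slate] wheel] priest]].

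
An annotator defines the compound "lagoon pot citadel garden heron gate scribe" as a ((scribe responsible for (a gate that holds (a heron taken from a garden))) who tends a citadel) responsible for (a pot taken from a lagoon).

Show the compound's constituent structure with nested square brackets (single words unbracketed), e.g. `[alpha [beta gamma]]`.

The outermost head in the paraphrase is "scribe" (specifically "citadel garden heron gate scribe"), modified by "lagoon pot".
"lagoon pot" → head "pot", modifier "lagoon".
"citadel garden heron gate scribe" → head "scribe" (specifically "garden heron gate scribe"), modifier "citadel".
"garden heron gate scribe" → head "scribe", modifier "garden heron gate".
"garden heron gate" → head "gate", modifier "garden heron".
"garden heron" → head "heron", modifier "garden".
Assembled: [[lagoon pot] [citadel [[[garden heron] gate] scribe]]].

[[lagoon pot] [citadel [[[garden heron] gate] scribe]]]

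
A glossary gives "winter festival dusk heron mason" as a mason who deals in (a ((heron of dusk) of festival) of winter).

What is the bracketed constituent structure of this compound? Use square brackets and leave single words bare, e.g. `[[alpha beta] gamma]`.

Whole compound: head "mason", modifier "winter festival dusk heron".
Within "winter festival dusk heron", the head is "heron" (specifically "festival dusk heron") and the modifier is "winter".
Within "festival dusk heron", the head is "heron" (specifically "dusk heron") and the modifier is "festival".
Within "dusk heron", the head is "heron" and the modifier is "dusk".
Assembled: [[winter [festival [dusk heron]]] mason].

[[winter [festival [dusk heron]]] mason]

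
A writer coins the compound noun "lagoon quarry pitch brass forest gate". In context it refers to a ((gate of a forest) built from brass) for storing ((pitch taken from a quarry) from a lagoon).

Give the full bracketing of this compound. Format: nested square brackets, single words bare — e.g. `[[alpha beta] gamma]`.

At the top level: head "gate" (specifically "brass forest gate"); modifier "lagoon quarry pitch".
Within "lagoon quarry pitch", the head is "pitch" (specifically "quarry pitch") and the modifier is "lagoon".
Within "quarry pitch", the head is "pitch" and the modifier is "quarry".
Within "brass forest gate", the head is "gate" (specifically "forest gate") and the modifier is "brass".
Within "forest gate", the head is "gate" and the modifier is "forest".
Putting it together: [[lagoon [quarry pitch]] [brass [forest gate]]].

[[lagoon [quarry pitch]] [brass [forest gate]]]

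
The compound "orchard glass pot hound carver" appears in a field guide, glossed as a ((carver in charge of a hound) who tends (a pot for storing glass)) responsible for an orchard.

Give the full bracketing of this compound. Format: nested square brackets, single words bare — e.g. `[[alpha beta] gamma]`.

Overall it is a kind of carver (specifically "glass pot hound carver"); the modifier is "orchard".
"glass pot hound carver" → head "carver" (specifically "hound carver"), modifier "glass pot".
"glass pot" → head "pot", modifier "glass".
"hound carver" → head "carver", modifier "hound".
So the structure is [orchard [[glass pot] [hound carver]]].

[orchard [[glass pot] [hound carver]]]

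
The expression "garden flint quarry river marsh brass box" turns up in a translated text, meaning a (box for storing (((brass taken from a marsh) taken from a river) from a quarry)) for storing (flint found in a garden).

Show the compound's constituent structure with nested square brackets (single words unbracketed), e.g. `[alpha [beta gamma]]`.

At the top level: head "box" (specifically "quarry river marsh brass box"); modifier "garden flint".
"garden flint" → head "flint", modifier "garden".
"quarry river marsh brass box" → head "box", modifier "quarry river marsh brass".
"quarry river marsh brass" → head "brass" (specifically "river marsh brass"), modifier "quarry".
"river marsh brass" → head "brass" (specifically "marsh brass"), modifier "river".
"marsh brass" → head "brass", modifier "marsh".
Putting it together: [[garden flint] [[quarry [river [marsh brass]]] box]].

[[garden flint] [[quarry [river [marsh brass]]] box]]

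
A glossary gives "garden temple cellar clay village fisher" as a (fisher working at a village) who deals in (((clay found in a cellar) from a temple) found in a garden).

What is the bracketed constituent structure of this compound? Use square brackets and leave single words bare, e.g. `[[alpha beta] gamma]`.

[[garden [temple [cellar clay]]] [village fisher]]

At the top level: head "fisher" (specifically "village fisher"); modifier "garden temple cellar clay".
Inside "garden temple cellar clay": head "clay" (specifically "temple cellar clay"), modifier "garden".
Inside "temple cellar clay": head "clay" (specifically "cellar clay"), modifier "temple".
Inside "cellar clay": head "clay", modifier "cellar".
Inside "village fisher": head "fisher", modifier "village".
So the structure is [[garden [temple [cellar clay]]] [village fisher]].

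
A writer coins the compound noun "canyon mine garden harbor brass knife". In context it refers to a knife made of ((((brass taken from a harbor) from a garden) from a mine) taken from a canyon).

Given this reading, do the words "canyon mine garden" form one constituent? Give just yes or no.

The top-level split is [canyon mine garden harbor brass] [knife]; the full structure is [[canyon [mine [garden [harbor brass]]]] knife].
"canyon mine garden" straddles a constituent boundary, so it is not a single unit.

no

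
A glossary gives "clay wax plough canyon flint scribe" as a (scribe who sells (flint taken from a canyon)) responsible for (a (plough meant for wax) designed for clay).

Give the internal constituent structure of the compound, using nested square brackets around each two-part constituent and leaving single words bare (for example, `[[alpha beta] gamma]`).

At the top level: head "scribe" (specifically "canyon flint scribe"); modifier "clay wax plough".
"clay wax plough" → head "plough" (specifically "wax plough"), modifier "clay".
"wax plough" → head "plough", modifier "wax".
"canyon flint scribe" → head "scribe", modifier "canyon flint".
"canyon flint" → head "flint", modifier "canyon".
Putting it together: [[clay [wax plough]] [[canyon flint] scribe]].

[[clay [wax plough]] [[canyon flint] scribe]]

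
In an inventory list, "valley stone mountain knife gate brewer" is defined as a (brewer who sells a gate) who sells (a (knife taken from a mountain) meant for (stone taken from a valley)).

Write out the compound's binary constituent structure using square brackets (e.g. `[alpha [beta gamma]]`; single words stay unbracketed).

[[[valley stone] [mountain knife]] [gate brewer]]

The outermost head in the paraphrase is "brewer" (specifically "gate brewer"), modified by "valley stone mountain knife".
Inside "valley stone mountain knife": head "knife" (specifically "mountain knife"), modifier "valley stone".
Inside "valley stone": head "stone", modifier "valley".
Inside "mountain knife": head "knife", modifier "mountain".
Inside "gate brewer": head "brewer", modifier "gate".
Putting it together: [[[valley stone] [mountain knife]] [gate brewer]].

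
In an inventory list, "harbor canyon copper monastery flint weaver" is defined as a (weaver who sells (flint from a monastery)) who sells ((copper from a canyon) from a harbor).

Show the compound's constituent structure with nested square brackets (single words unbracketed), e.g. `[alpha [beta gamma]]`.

[[harbor [canyon copper]] [[monastery flint] weaver]]

At the top level: head "weaver" (specifically "monastery flint weaver"); modifier "harbor canyon copper".
"harbor canyon copper" → head "copper" (specifically "canyon copper"), modifier "harbor".
"canyon copper" → head "copper", modifier "canyon".
"monastery flint weaver" → head "weaver", modifier "monastery flint".
"monastery flint" → head "flint", modifier "monastery".
Assembled: [[harbor [canyon copper]] [[monastery flint] weaver]].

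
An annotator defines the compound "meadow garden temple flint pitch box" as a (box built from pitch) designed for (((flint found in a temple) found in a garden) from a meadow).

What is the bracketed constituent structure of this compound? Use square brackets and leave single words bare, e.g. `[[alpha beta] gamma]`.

At the top level: head "box" (specifically "pitch box"); modifier "meadow garden temple flint".
Inside "meadow garden temple flint": head "flint" (specifically "garden temple flint"), modifier "meadow".
Inside "garden temple flint": head "flint" (specifically "temple flint"), modifier "garden".
Inside "temple flint": head "flint", modifier "temple".
Inside "pitch box": head "box", modifier "pitch".
So the structure is [[meadow [garden [temple flint]]] [pitch box]].

[[meadow [garden [temple flint]]] [pitch box]]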